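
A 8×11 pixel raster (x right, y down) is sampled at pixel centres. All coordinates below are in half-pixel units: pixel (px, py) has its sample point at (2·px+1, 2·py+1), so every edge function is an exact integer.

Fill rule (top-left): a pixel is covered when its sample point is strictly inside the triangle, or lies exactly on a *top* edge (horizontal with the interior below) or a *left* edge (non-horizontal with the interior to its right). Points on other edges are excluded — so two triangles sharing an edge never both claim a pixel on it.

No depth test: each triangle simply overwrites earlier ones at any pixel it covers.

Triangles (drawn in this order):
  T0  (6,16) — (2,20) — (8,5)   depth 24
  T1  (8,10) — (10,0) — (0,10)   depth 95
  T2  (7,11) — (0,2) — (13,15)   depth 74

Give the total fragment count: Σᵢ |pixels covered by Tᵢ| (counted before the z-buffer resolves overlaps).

T0:
  2·area = 36
  edge (6, 16)→(2, 20): d=(-4,4) right/bottom  bias=-1
  edge (2, 20)→(8, 5): d=(6,-15) top-left  bias=+0
  edge (8, 5)→(6, 16): d=(-2,11) right/bottom  bias=-1
    (7,3)@(15, 7): e=[0,117,-81] → ·  [on edge]
    (3,4)@(7, 9): e=[24,9,3] → #
    (4,4)@(9, 9): e=[16,39,-19] → ·
    (6,4)@(13, 9): e=[0,99,-63] → ·  [on edge]
    (3,5)@(7, 11): e=[16,21,-1] → ·
    (5,5)@(11, 11): e=[0,81,-45] → ·  [on edge]
    (2,6)@(5, 13): e=[16,3,17] → #
    (3,6)@(7, 13): e=[8,33,-5] → ·
    (4,6)@(9, 13): e=[0,63,-27] → ·  [on edge]
    (2,7)@(5, 15): e=[8,15,13] → #
    (3,7)@(7, 15): e=[0,45,-9] → ·  [on edge]
    (2,8)@(5, 17): e=[0,27,9] → ·  [on edge]
    (1,9)@(3, 19): e=[0,9,27] → ·  [on edge]
    (0,10)@(1, 21): e=[0,-9,45] → ·  [on edge]
  covered (3 px):
    · · · · · · · ·
    · · · · · · · ·
    · · · · · · · ·
    · · · · · · · ·
    · · · # · · · ·
    · · · · · · · ·
    · · # · · · · ·
    · · # · · · · ·
    · · · · · · · ·
    · · · · · · · ·
    · · · · · · · ·
T1:
  2·area = 80  (B↔C swapped to make it positive)
  edge (8, 10)→(0, 10): d=(-8,0) right/bottom  bias=-1
  edge (0, 10)→(10, 0): d=(10,-10) top-left  bias=+0
  edge (10, 0)→(8, 10): d=(-2,10) right/bottom  bias=-1
    (4,0)@(9, 1): e=[72,0,8] → #  [on edge]
    (5,0)@(11, 1): e=[72,20,-12] → ·
    (3,1)@(7, 3): e=[56,0,24] → #  [on edge]
    (5,1)@(11, 3): e=[56,40,-16] → ·
    (2,2)@(5, 5): e=[40,0,40] → #  [on edge]
    (4,2)@(9, 5): e=[40,40,0] → ·  [on edge]
    (1,3)@(3, 7): e=[24,0,56] → #  [on edge]
    (4,3)@(9, 7): e=[24,60,-4] → ·
    (0,4)@(1, 9): e=[8,0,72] → #  [on edge]
    (4,4)@(9, 9): e=[8,80,-8] → ·
    (0,5)@(1, 11): e=[-8,20,68] → ·
    (1,5)@(3, 11): e=[-8,40,48] → ·
    (3,7)@(7, 15): e=[-40,120,0] → ·  [on edge]
  covered (12 px):
    · · · · # · · ·
    · · · # # · · ·
    · · # # · · · ·
    · # # # · · · ·
    # # # # · · · ·
    · · · · · · · ·
    · · · · · · · ·
    · · · · · · · ·
    · · · · · · · ·
    · · · · · · · ·
    · · · · · · · ·
T2:
  2·area = 26
  edge (7, 11)→(0, 2): d=(-7,-9) top-left  bias=+0
  edge (0, 2)→(13, 15): d=(13,13) right/bottom  bias=-1
  edge (13, 15)→(7, 11): d=(-6,-4) top-left  bias=+0
    (0,1)@(1, 3): e=[2,0,24] → ·  [on edge]
    (1,2)@(3, 5): e=[6,0,20] → ·  [on edge]
    (0,3)@(1, 7): e=[-26,52,0] → ·  [on edge]
    (2,3)@(5, 7): e=[10,0,16] → ·  [on edge]
    (3,4)@(7, 9): e=[14,0,12] → ·  [on edge]
    (3,5)@(7, 11): e=[0,26,0] → #  [on edge]
    (4,5)@(9, 11): e=[18,0,8] → ·  [on edge]
    (3,6)@(7, 13): e=[-14,52,-12] → ·
    (5,6)@(11, 13): e=[22,0,4] → ·  [on edge]
    (6,7)@(13, 15): e=[26,0,0] → ·  [on edge]
    (7,8)@(15, 17): e=[30,0,-4] → ·  [on edge]
  covered (1 px):
    · · · · · · · ·
    · · · · · · · ·
    · · · · · · · ·
    · · · · · · · ·
    · · · · · · · ·
    · · · # · · · ·
    · · · · · · · ·
    · · · · · · · ·
    · · · · · · · ·
    · · · · · · · ·
    · · · · · · · ·

Answer: 16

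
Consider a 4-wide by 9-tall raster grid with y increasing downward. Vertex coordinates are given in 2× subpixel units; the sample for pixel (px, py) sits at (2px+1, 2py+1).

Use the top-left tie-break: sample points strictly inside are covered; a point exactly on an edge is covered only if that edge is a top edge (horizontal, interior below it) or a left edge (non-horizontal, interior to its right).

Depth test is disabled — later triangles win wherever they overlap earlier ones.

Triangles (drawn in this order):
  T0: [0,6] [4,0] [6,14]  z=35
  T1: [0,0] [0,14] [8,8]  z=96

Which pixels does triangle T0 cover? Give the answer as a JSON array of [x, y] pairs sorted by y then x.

T0:
  2·area = 68
  edge (0, 6)→(4, 0): d=(4,-6) top-left  bias=+0
  edge (4, 0)→(6, 14): d=(2,14) right/bottom  bias=-1
  edge (6, 14)→(0, 6): d=(-6,-8) top-left  bias=+0
    (1,1)@(3, 3): e=[6,20,42] → █
    (2,1)@(5, 3): e=[18,-8,58] → ·
    (0,2)@(1, 5): e=[2,52,14] → █
    (2,2)@(5, 5): e=[26,-4,46] → ·
    (0,3)@(1, 7): e=[10,56,2] → █
    (2,3)@(5, 7): e=[34,0,34] → ·  [on edge]
    (0,4)@(1, 9): e=[18,60,-10] → ·
    (1,4)@(3, 9): e=[30,32,6] → █
    (2,4)@(5, 9): e=[42,4,22] → █
    (3,4)@(7, 9): e=[54,-24,38] → ·
    (1,5)@(3, 11): e=[38,36,-6] → ·
    (2,5)@(5, 11): e=[50,8,10] → █
  covered (8 px):
    · · · ·
    · █ · ·
    █ █ · ·
    █ █ · ·
    · █ █ ·
    · · █ ·
    · · · ·
    · · · ·
    · · · ·
T1:
  2·area = 112  (B↔C swapped to make it positive)
  edge (0, 0)→(8, 8): d=(8,8) right/bottom  bias=-1
  edge (8, 8)→(0, 14): d=(-8,6) right/bottom  bias=-1
  edge (0, 14)→(0, 0): d=(0,-14) top-left  bias=+0
    (0,0)@(1, 1): e=[0,98,14] → ·  [on edge]
    (0,1)@(1, 3): e=[16,82,14] → █
    (1,1)@(3, 3): e=[0,70,42] → ·  [on edge]
    (0,2)@(1, 5): e=[32,66,14] → █
    (1,2)@(3, 5): e=[16,54,42] → █
    (2,2)@(5, 5): e=[0,42,70] → ·  [on edge]
    (0,3)@(1, 7): e=[48,50,14] → █
    (2,3)@(5, 7): e=[16,26,70] → █
    (3,3)@(7, 7): e=[0,14,98] → ·  [on edge]
    (0,4)@(1, 9): e=[64,34,14] → █
    (3,4)@(7, 9): e=[16,-2,98] → ·
    (0,5)@(1, 11): e=[80,18,14] → █
  covered (12 px):
    · · · ·
    █ · · ·
    █ █ · ·
    █ █ █ ·
    █ █ █ ·
    █ █ · ·
    █ · · ·
    · · · ·
    · · · ·

Result: [[1,1],[0,2],[1,2],[0,3],[1,3],[1,4],[2,4],[2,5]]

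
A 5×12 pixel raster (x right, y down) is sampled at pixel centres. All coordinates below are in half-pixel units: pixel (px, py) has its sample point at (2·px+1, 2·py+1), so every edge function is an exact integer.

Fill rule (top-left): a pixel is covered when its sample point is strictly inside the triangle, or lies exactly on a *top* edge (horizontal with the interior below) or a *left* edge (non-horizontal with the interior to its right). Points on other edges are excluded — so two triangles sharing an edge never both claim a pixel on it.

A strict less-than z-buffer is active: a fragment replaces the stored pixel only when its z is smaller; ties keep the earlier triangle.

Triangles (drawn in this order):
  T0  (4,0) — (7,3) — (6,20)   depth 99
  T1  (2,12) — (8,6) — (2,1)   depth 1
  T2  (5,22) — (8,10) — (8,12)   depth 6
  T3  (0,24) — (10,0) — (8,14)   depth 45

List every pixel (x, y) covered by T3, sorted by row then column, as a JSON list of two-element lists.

T0:
  2·area = 54
  edge (4, 0)→(7, 3): d=(3,3) right/bottom  bias=-1
  edge (7, 3)→(6, 20): d=(-1,17) right/bottom  bias=-1
  edge (6, 20)→(4, 0): d=(-2,-20) top-left  bias=+0
    (2,0)@(5, 1): e=[0,36,18] → ·  [on edge]
    (2,1)@(5, 3): e=[6,34,14] → █
    (3,1)@(7, 3): e=[0,0,54] → ·  [on edge]
    (2,2)@(5, 5): e=[12,32,10] → █
    (3,2)@(7, 5): e=[6,-2,50] → ·
    (4,2)@(9, 5): e=[0,-36,90] → ·  [on edge]
    (2,3)@(5, 7): e=[18,30,6] → █
    (3,3)@(7, 7): e=[12,-4,46] → ·
    (2,4)@(5, 9): e=[24,28,2] → █
    (3,4)@(7, 9): e=[18,-6,42] → ·
    (2,5)@(5, 11): e=[30,26,-2] → ·
  covered (4 px):
    · · · · ·
    · · █ · ·
    · · █ · ·
    · · █ · ·
    · · █ · ·
    · · · · ·
    · · · · ·
    · · · · ·
    · · · · ·
    · · · · ·
    · · · · ·
    · · · · ·
T1:
  2·area = 66  (B↔C swapped to make it positive)
  edge (2, 12)→(2, 1): d=(0,-11) top-left  bias=+0
  edge (2, 1)→(8, 6): d=(6,5) right/bottom  bias=-1
  edge (8, 6)→(2, 12): d=(-6,6) right/bottom  bias=-1
    (1,1)@(3, 3): e=[11,7,48] → █
    (2,1)@(5, 3): e=[33,-3,36] → ·
    (1,2)@(3, 5): e=[11,19,36] → █
    (2,2)@(5, 5): e=[33,9,24] → █
    (3,2)@(7, 5): e=[55,-1,12] → ·
    (4,2)@(9, 5): e=[77,-11,0] → ·  [on edge]
    (1,3)@(3, 7): e=[11,31,24] → █
    (3,3)@(7, 7): e=[55,11,0] → ·  [on edge]
    (1,4)@(3, 9): e=[11,43,12] → █
    (2,4)@(5, 9): e=[33,33,0] → ·  [on edge]
    (1,5)@(3, 11): e=[11,55,0] → ·  [on edge]
    (0,6)@(1, 13): e=[-11,77,0] → ·  [on edge]
  covered (6 px):
    · · · · ·
    · █ · · ·
    · █ █ · ·
    · █ █ · ·
    · █ · · ·
    · · · · ·
    · · · · ·
    · · · · ·
    · · · · ·
    · · · · ·
    · · · · ·
    · · · · ·
T2:
  2·area = 6
  edge (5, 22)→(8, 10): d=(3,-12) top-left  bias=+0
  edge (8, 10)→(8, 12): d=(0,2) right/bottom  bias=-1
  edge (8, 12)→(5, 22): d=(-3,10) right/bottom  bias=-1
    (3,7)@(7, 15): e=[3,2,1] → █
    (4,7)@(9, 15): e=[27,-2,-19] → ·
    (3,8)@(7, 17): e=[9,2,-5] → ·
  covered (1 px):
    · · · · ·
    · · · · ·
    · · · · ·
    · · · · ·
    · · · · ·
    · · · · ·
    · · · · ·
    · · · █ ·
    · · · · ·
    · · · · ·
    · · · · ·
    · · · · ·
T3:
  2·area = 92
  edge (0, 24)→(10, 0): d=(10,-24) top-left  bias=+0
  edge (10, 0)→(8, 14): d=(-2,14) right/bottom  bias=-1
  edge (8, 14)→(0, 24): d=(-8,10) right/bottom  bias=-1
    (4,1)@(9, 3): e=[6,8,78] → █
    (4,2)@(9, 5): e=[26,4,62] → █
    (4,3)@(9, 7): e=[46,0,46] → ·  [on edge]
    (3,4)@(7, 9): e=[18,24,50] → █
    (4,4)@(9, 9): e=[66,-4,30] → ·
    (3,5)@(7, 11): e=[38,20,34] → █
    (4,5)@(9, 11): e=[86,-8,14] → ·
    (2,6)@(5, 13): e=[10,44,38] → █
    (4,6)@(9, 13): e=[106,-12,-2] → ·
    (2,7)@(5, 15): e=[30,40,22] → █
    (4,7)@(9, 15): e=[126,-16,-18] → ·
    (1,8)@(3, 17): e=[2,64,26] → █
    (3,10)@(7, 21): e=[138,0,-46] → ·  [on edge]
  covered (11 px):
    · · · · ·
    · · · · █
    · · · · █
    · · · · ·
    · · · █ ·
    · · · █ ·
    · · █ █ ·
    · · █ █ ·
    · █ █ · ·
    · █ · · ·
    · · · · ·
    · · · · ·

Result: [[4,1],[4,2],[3,4],[3,5],[2,6],[3,6],[2,7],[3,7],[1,8],[2,8],[1,9]]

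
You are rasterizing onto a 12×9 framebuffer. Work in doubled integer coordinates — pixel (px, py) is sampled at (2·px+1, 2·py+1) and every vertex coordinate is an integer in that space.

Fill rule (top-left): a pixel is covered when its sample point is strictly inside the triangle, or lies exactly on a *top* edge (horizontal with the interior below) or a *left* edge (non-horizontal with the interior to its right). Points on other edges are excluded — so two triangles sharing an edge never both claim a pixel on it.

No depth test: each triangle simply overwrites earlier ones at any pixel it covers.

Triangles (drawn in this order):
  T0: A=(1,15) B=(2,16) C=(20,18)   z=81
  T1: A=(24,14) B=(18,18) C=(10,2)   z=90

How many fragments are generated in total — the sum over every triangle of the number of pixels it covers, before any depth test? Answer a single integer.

T0:
  2·area = 16  (B↔C swapped to make it positive)
  edge (1, 15)→(20, 18): d=(19,3) right/bottom  bias=-1
  edge (20, 18)→(2, 16): d=(-18,-2) top-left  bias=+0
  edge (2, 16)→(1, 15): d=(-1,-1) top-left  bias=+0
    (0,7)@(1, 15): e=[0,16,0] → ·  [on edge]
    (1,8)@(3, 17): e=[32,-16,0] → ·  [on edge]
    (5,8)@(11, 17): e=[8,0,8] → █  [on edge]
    (6,8)@(13, 17): e=[2,4,10] → █
    (7,8)@(15, 17): e=[-4,8,12] → ·
  covered (2 px):
    · · · · · · · · · · · ·
    · · · · · · · · · · · ·
    · · · · · · · · · · · ·
    · · · · · · · · · · · ·
    · · · · · · · · · · · ·
    · · · · · · · · · · · ·
    · · · · · · · · · · · ·
    · · · · · · · · · · · ·
    · · · · · █ █ · · · · ·
T1:
  2·area = 128
  edge (24, 14)→(18, 18): d=(-6,4) right/bottom  bias=-1
  edge (18, 18)→(10, 2): d=(-8,-16) top-left  bias=+0
  edge (10, 2)→(24, 14): d=(14,12) right/bottom  bias=-1
    (5,1)@(11, 3): e=[118,8,2] → █
    (6,1)@(13, 3): e=[110,40,-22] → ·
    (5,2)@(11, 5): e=[106,-8,30] → ·
    (6,2)@(13, 5): e=[98,24,6] → █
    (7,2)@(15, 5): e=[90,56,-18] → ·
    (6,3)@(13, 7): e=[86,8,34] → █
    (7,3)@(15, 7): e=[78,40,10] → █
    (8,3)@(17, 7): e=[70,72,-14] → ·
    (6,4)@(13, 9): e=[74,-8,62] → ·
    (7,4)@(15, 9): e=[66,24,38] → █
    (8,4)@(17, 9): e=[58,56,14] → █
    (9,4)@(19, 9): e=[50,88,-10] → ·
  covered (16 px):
    · · · · · · · · · · · ·
    · · · · · █ · · · · · ·
    · · · · · · █ · · · · ·
    · · · · · · █ █ · · · ·
    · · · · · · · █ █ · · ·
    · · · · · · · █ █ █ · ·
    · · · · · · · · █ █ █ ·
    · · · · · · · · █ █ █ ·
    · · · · · · · · · █ · ·

Final: 18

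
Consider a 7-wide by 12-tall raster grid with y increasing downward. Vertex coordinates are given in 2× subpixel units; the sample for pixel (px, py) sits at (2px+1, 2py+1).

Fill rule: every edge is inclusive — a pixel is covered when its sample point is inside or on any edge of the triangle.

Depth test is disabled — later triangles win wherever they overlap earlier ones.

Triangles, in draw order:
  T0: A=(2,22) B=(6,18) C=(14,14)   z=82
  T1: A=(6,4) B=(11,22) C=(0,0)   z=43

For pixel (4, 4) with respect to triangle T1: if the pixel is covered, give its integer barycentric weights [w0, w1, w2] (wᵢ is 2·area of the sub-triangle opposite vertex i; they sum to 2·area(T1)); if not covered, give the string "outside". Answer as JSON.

T0:
  2·area = 16
  edge (2, 22)→(6, 18): d=(4,-4) inclusive
  edge (6, 18)→(14, 14): d=(8,-4) inclusive
  edge (14, 14)→(2, 22): d=(-12,8) inclusive
    (6,5)@(13, 11): e=[0,-28,44] → ·  [on edge]
    (5,6)@(11, 13): e=[0,-20,36] → ·  [on edge]
    (4,7)@(9, 15): e=[0,-12,28] → ·  [on edge]
    (3,8)@(7, 17): e=[0,-4,20] → ·  [on edge]
    (4,8)@(9, 17): e=[8,4,4] → #
    (5,8)@(11, 17): e=[16,12,-12] → ·
    (2,9)@(5, 19): e=[0,4,12] → #  [on edge]
    (3,9)@(7, 19): e=[8,12,-4] → ·
    (4,9)@(9, 19): e=[16,20,-20] → ·
    (1,10)@(3, 21): e=[0,12,4] → #  [on edge]
    (2,10)@(5, 21): e=[8,20,-12] → ·
    (0,11)@(1, 23): e=[0,20,-4] → ·  [on edge]
  covered (3 px):
    · · · · · · ·
    · · · · · · ·
    · · · · · · ·
    · · · · · · ·
    · · · · · · ·
    · · · · · · ·
    · · · · · · ·
    · · · · · · ·
    · · · · # · ·
    · · # · · · ·
    · # · · · · ·
    · · · · · · ·
T1:
  2·area = 88
  edge (6, 4)→(11, 22): d=(5,18) inclusive
  edge (11, 22)→(0, 0): d=(-11,-22) inclusive
  edge (0, 0)→(6, 4): d=(6,4) inclusive
    (0,0)@(1, 1): e=[75,11,2] → #
    (1,0)@(3, 1): e=[39,55,-6] → ·
    (0,1)@(1, 3): e=[85,-11,14] → ·
    (1,1)@(3, 3): e=[49,33,6] → #
    (2,1)@(5, 3): e=[13,77,-2] → ·
    (1,2)@(3, 5): e=[59,11,18] → #
    (2,2)@(5, 5): e=[23,55,10] → #
    (3,2)@(7, 5): e=[-13,99,2] → ·
    (1,3)@(3, 7): e=[69,-11,30] → ·
    (2,3)@(5, 7): e=[33,33,22] → #
    (3,3)@(7, 7): e=[-3,77,14] → ·
    (2,4)@(5, 9): e=[43,11,34] → #
  covered (11 px):
    # · · · · · ·
    · # · · · · ·
    · # # · · · ·
    · · # · · · ·
    · · # # · · ·
    · · · # · · ·
    · · · # · · ·
    · · · · # · ·
    · · · · # · ·
    · · · · · · ·
    · · · · · · ·
    · · · · · · ·

Result: "outside"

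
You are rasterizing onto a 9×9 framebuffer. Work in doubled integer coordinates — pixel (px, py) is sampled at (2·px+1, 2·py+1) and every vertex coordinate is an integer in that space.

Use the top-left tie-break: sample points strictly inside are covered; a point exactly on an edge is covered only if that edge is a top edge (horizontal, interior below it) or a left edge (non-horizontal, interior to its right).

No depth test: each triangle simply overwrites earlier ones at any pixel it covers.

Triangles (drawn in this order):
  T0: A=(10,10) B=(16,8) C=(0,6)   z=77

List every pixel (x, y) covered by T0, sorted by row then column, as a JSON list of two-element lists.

T0:
  2·area = 44  (B↔C swapped to make it positive)
  edge (10, 10)→(0, 6): d=(-10,-4) top-left  bias=+0
  edge (0, 6)→(16, 8): d=(16,2) right/bottom  bias=-1
  edge (16, 8)→(10, 10): d=(-6,2) right/bottom  bias=-1
    (1,3)@(3, 7): e=[2,10,32] → █
    (2,3)@(5, 7): e=[10,6,28] → █
    (3,3)@(7, 7): e=[18,2,24] → █
    (4,3)@(9, 7): e=[26,-2,20] → ·
    (1,4)@(3, 9): e=[-18,42,20] → ·
    (2,4)@(5, 9): e=[-10,38,16] → ·
    (3,4)@(7, 9): e=[-2,34,12] → ·
    (4,4)@(9, 9): e=[6,30,8] → █
    (5,4)@(11, 9): e=[14,26,4] → █
    (6,4)@(13, 9): e=[22,22,0] → ·  [on edge]
    (3,5)@(7, 11): e=[-22,66,0] → ·  [on edge]
    (4,5)@(9, 11): e=[-14,62,-4] → ·
    (0,6)@(1, 13): e=[-66,110,0] → ·  [on edge]
  covered (5 px):
    · · · · · · · · ·
    · · · · · · · · ·
    · · · · · · · · ·
    · █ █ █ · · · · ·
    · · · · █ █ · · ·
    · · · · · · · · ·
    · · · · · · · · ·
    · · · · · · · · ·
    · · · · · · · · ·

Answer: [[1,3],[2,3],[3,3],[4,4],[5,4]]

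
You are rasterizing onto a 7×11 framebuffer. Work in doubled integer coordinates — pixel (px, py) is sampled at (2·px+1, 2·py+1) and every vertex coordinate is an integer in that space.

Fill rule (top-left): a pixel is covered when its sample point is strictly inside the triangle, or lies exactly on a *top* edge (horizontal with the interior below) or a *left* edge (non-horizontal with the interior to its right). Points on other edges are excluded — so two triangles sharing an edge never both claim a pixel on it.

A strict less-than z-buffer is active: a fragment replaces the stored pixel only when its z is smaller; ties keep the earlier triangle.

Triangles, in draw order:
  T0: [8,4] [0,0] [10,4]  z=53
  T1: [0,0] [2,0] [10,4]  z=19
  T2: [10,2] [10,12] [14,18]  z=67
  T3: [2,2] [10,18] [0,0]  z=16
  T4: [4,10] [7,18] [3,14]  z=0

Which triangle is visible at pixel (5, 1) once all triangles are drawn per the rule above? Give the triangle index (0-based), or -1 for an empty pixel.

T0:
  2·area = 8
  edge (8, 4)→(0, 0): d=(-8,-4) top-left  bias=+0
  edge (0, 0)→(10, 4): d=(10,4) right/bottom  bias=-1
  edge (10, 4)→(8, 4): d=(-2,0) right/bottom  bias=-1
    (3,1)@(7, 3): e=[4,2,2] → X
    (4,1)@(9, 3): e=[12,-6,2] → .
    (3,2)@(7, 5): e=[-12,22,-2] → .
  covered (1 px):
    . . . . . . .
    . . . X . . .
    . . . . . . .
    . . . . . . .
    . . . . . . .
    . . . . . . .
    . . . . . . .
    . . . . . . .
    . . . . . . .
    . . . . . . .
    . . . . . . .
T1:
  2·area = 8
  edge (0, 0)→(2, 0): d=(2,0) top-left  bias=+0
  edge (2, 0)→(10, 4): d=(8,4) right/bottom  bias=-1
  edge (10, 4)→(0, 0): d=(-10,-4) top-left  bias=+0
    (1,0)@(3, 1): e=[2,4,2] → X
    (2,0)@(5, 1): e=[2,-4,10] → .
    (1,1)@(3, 3): e=[6,20,-18] → .
  covered (1 px):
    . X . . . . .
    . . . . . . .
    . . . . . . .
    . . . . . . .
    . . . . . . .
    . . . . . . .
    . . . . . . .
    . . . . . . .
    . . . . . . .
    . . . . . . .
    . . . . . . .
T2:
  2·area = 40  (B↔C swapped to make it positive)
  edge (10, 2)→(14, 18): d=(4,16) right/bottom  bias=-1
  edge (14, 18)→(10, 12): d=(-4,-6) top-left  bias=+0
  edge (10, 12)→(10, 2): d=(0,-10) top-left  bias=+0
    (5,3)@(11, 7): e=[4,26,10] → X
    (6,3)@(13, 7): e=[-28,38,30] → .
    (5,4)@(11, 9): e=[12,18,10] → X
    (6,4)@(13, 9): e=[-20,30,30] → .
    (5,5)@(11, 11): e=[20,10,10] → X
    (6,5)@(13, 11): e=[-12,22,30] → .
    (5,6)@(11, 13): e=[28,2,10] → X
    (6,6)@(13, 13): e=[-4,14,30] → .
    (5,7)@(11, 15): e=[36,-6,10] → .
    (6,7)@(13, 15): e=[4,6,30] → X
    (6,8)@(13, 17): e=[12,-2,30] → .
  covered (5 px):
    . . . . . . .
    . . . . . . .
    . . . . . . .
    . . . . . X .
    . . . . . X .
    . . . . . X .
    . . . . . X .
    . . . . . . X
    . . . . . . .
    . . . . . . .
    . . . . . . .
T3:
  2·area = 16
  edge (2, 2)→(10, 18): d=(8,16) right/bottom  bias=-1
  edge (10, 18)→(0, 0): d=(-10,-18) top-left  bias=+0
  edge (0, 0)→(2, 2): d=(2,2) right/bottom  bias=-1
    (0,0)@(1, 1): e=[8,8,0] → .  [on edge]
    (1,1)@(3, 3): e=[-8,24,0] → .  [on edge]
    (1,2)@(3, 5): e=[8,4,4] → X
    (2,2)@(5, 5): e=[-24,40,0] → .  [on edge]
    (1,3)@(3, 7): e=[24,-16,8] → .
    (3,3)@(7, 7): e=[-40,56,0] → .  [on edge]
    (2,4)@(5, 9): e=[8,0,8] → X  [on edge]
    (3,4)@(7, 9): e=[-24,36,4] → .
    (4,4)@(9, 9): e=[-56,72,0] → .  [on edge]
    (2,5)@(5, 11): e=[24,-20,12] → .
    (5,5)@(11, 11): e=[-72,88,0] → .  [on edge]
    (6,6)@(13, 13): e=[-88,104,0] → .  [on edge]
  covered (2 px):
    . . . . . . .
    . . . . . . .
    . X . . . . .
    . . . . . . .
    . . X . . . .
    . . . . . . .
    . . . . . . .
    . . . . . . .
    . . . . . . .
    . . . . . . .
    . . . . . . .
T4:
  2·area = 20
  edge (4, 10)→(7, 18): d=(3,8) right/bottom  bias=-1
  edge (7, 18)→(3, 14): d=(-4,-4) top-left  bias=+0
  edge (3, 14)→(4, 10): d=(1,-4) top-left  bias=+0
    (2,6)@(5, 13): e=[1,12,7] → X
    (3,6)@(7, 13): e=[-15,20,15] → .
    (2,7)@(5, 15): e=[7,4,9] → X
    (3,7)@(7, 15): e=[-9,12,17] → .
    (2,8)@(5, 17): e=[13,-4,11] → .
  covered (2 px):
    . . . . . . .
    . . . . . . .
    . . . . . . .
    . . . . . . .
    . . . . . . .
    . . . . . . .
    . . X . . . .
    . . X . . . .
    . . . . . . .
    . . . . . . .
    . . . . . . .

Z-buffer (winner per pixel, '.' = empty):
  . 1 . . . . .
  . . . 0 . . .
  . 3 . . . . .
  . . . . . 2 .
  . . 3 . . 2 .
  . . . . . 2 .
  . . 4 . . 2 .
  . . 4 . . . 2
  . . . . . . .
  . . . . . . .
  . . . . . . .

Answer: -1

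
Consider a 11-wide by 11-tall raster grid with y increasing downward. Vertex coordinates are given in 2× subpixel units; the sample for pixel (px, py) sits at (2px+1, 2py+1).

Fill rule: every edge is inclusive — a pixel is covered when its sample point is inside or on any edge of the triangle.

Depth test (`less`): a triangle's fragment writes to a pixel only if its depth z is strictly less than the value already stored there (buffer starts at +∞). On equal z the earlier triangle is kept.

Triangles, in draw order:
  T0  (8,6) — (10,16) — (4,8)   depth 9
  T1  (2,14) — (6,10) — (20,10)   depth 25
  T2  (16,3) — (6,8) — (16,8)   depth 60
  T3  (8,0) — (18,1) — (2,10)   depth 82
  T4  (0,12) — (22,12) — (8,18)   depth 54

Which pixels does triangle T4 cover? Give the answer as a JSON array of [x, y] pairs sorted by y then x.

T0:
  2·area = 44
  edge (8, 6)→(10, 16): d=(2,10) inclusive
  edge (10, 16)→(4, 8): d=(-6,-8) inclusive
  edge (4, 8)→(8, 6): d=(4,-2) inclusive
    (3,0)@(7, 1): e=[0,66,-22] → ·  [on edge]
    (3,3)@(7, 7): e=[12,30,2] → #
    (4,3)@(9, 7): e=[-8,46,6] → ·
    (2,4)@(5, 9): e=[36,2,6] → #
    (4,4)@(9, 9): e=[-4,34,14] → ·
    (2,5)@(5, 11): e=[40,-10,14] → ·
    (3,5)@(7, 11): e=[20,6,18] → #
    (4,5)@(9, 11): e=[0,22,22] → #  [on edge]
    (5,5)@(11, 11): e=[-20,38,26] → ·
    (3,6)@(7, 13): e=[24,-6,26] → ·
    (4,6)@(9, 13): e=[4,10,30] → #
    (5,6)@(11, 13): e=[-16,26,34] → ·
    (5,10)@(11, 21): e=[0,-22,66] → ·  [on edge]
  covered (6 px):
    · · · · · · · · · · ·
    · · · · · · · · · · ·
    · · · · · · · · · · ·
    · · · # · · · · · · ·
    · · # # · · · · · · ·
    · · · # # · · · · · ·
    · · · · # · · · · · ·
    · · · · · · · · · · ·
    · · · · · · · · · · ·
    · · · · · · · · · · ·
    · · · · · · · · · · ·
T1:
  2·area = 56
  edge (2, 14)→(6, 10): d=(4,-4) inclusive
  edge (6, 10)→(20, 10): d=(14,0) inclusive
  edge (20, 10)→(2, 14): d=(-18,4) inclusive
    (7,0)@(15, 1): e=[0,-126,182] → ·  [on edge]
    (6,1)@(13, 3): e=[0,-98,154] → ·  [on edge]
    (5,2)@(11, 5): e=[0,-70,126] → ·  [on edge]
    (4,3)@(9, 7): e=[0,-42,98] → ·  [on edge]
    (3,4)@(7, 9): e=[0,-14,70] → ·  [on edge]
    (2,5)@(5, 11): e=[0,14,42] → #  [on edge]
    (3,5)@(7, 11): e=[8,14,34] → #
    (4,5)@(9, 11): e=[16,14,26] → #
    (5,5)@(11, 11): e=[24,14,18] → #
    (6,5)@(13, 11): e=[32,14,10] → #
    (7,5)@(15, 11): e=[40,14,2] → #
    (8,5)@(17, 11): e=[48,14,-6] → ·
    (1,6)@(3, 13): e=[0,42,14] → #  [on edge]
    (0,7)@(1, 15): e=[0,70,-14] → ·  [on edge]
  covered (8 px):
    · · · · · · · · · · ·
    · · · · · · · · · · ·
    · · · · · · · · · · ·
    · · · · · · · · · · ·
    · · · · · · · · · · ·
    · · # # # # # # · · ·
    · # # · · · · · · · ·
    · · · · · · · · · · ·
    · · · · · · · · · · ·
    · · · · · · · · · · ·
    · · · · · · · · · · ·
T2:
  2·area = 50  (B↔C swapped to make it positive)
  edge (16, 3)→(16, 8): d=(0,5) inclusive
  edge (16, 8)→(6, 8): d=(-10,0) inclusive
  edge (6, 8)→(16, 3): d=(10,-5) inclusive
    (6,2)@(13, 5): e=[15,30,5] → #
    (7,2)@(15, 5): e=[5,30,15] → #
    (8,2)@(17, 5): e=[-5,30,25] → ·
    (4,3)@(9, 7): e=[35,10,5] → #
    (5,3)@(11, 7): e=[25,10,15] → #
    (8,3)@(17, 7): e=[-5,10,45] → ·
    (4,4)@(9, 9): e=[35,-10,25] → ·
    (5,4)@(11, 9): e=[25,-10,35] → ·
    (6,4)@(13, 9): e=[15,-10,45] → ·
    (7,4)@(15, 9): e=[5,-10,55] → ·
  covered (6 px):
    · · · · · · · · · · ·
    · · · · · · · · · · ·
    · · · · · · # # · · ·
    · · · · # # # # · · ·
    · · · · · · · · · · ·
    · · · · · · · · · · ·
    · · · · · · · · · · ·
    · · · · · · · · · · ·
    · · · · · · · · · · ·
    · · · · · · · · · · ·
    · · · · · · · · · · ·
T3:
  2·area = 106
  edge (8, 0)→(18, 1): d=(10,1) inclusive
  edge (18, 1)→(2, 10): d=(-16,9) inclusive
  edge (2, 10)→(8, 0): d=(6,-10) inclusive
    (4,0)@(9, 1): e=[9,81,16] → #
    (5,0)@(11, 1): e=[7,63,36] → #
    (6,0)@(13, 1): e=[5,45,56] → #
    (7,0)@(15, 1): e=[3,27,76] → #
    (8,0)@(17, 1): e=[1,9,96] → #
    (9,0)@(19, 1): e=[-1,-9,116] → ·
    (3,1)@(7, 3): e=[31,67,8] → #
    (7,1)@(15, 3): e=[23,-5,88] → ·
    (8,1)@(17, 3): e=[21,-23,108] → ·
    (2,2)@(5, 5): e=[53,53,0] → #  [on edge]
    (5,2)@(11, 5): e=[47,-1,60] → ·
    (6,2)@(13, 5): e=[45,-19,80] → ·
  covered (15 px):
    · · · · # # # # # · ·
    · · · # # # # · · · ·
    · · # # # · · · · · ·
    · · # # · · · · · · ·
    · # · · · · · · · · ·
    · · · · · · · · · · ·
    · · · · · · · · · · ·
    · · · · · · · · · · ·
    · · · · · · · · · · ·
    · · · · · · · · · · ·
    · · · · · · · · · · ·
T4:
  2·area = 132
  edge (0, 12)→(22, 12): d=(22,0) inclusive
  edge (22, 12)→(8, 18): d=(-14,6) inclusive
  edge (8, 18)→(0, 12): d=(-8,-6) inclusive
    (1,6)@(3, 13): e=[22,100,10] → #
    (2,6)@(5, 13): e=[22,88,22] → #
    (3,6)@(7, 13): e=[22,76,34] → #
    (4,6)@(9, 13): e=[22,64,46] → #
    (5,6)@(11, 13): e=[22,52,58] → #
    (6,6)@(13, 13): e=[22,40,70] → #
    (7,6)@(15, 13): e=[22,28,82] → #
    (8,6)@(17, 13): e=[22,16,94] → #
    (9,6)@(19, 13): e=[22,4,106] → #
    (10,6)@(21, 13): e=[22,-8,118] → ·
    (1,7)@(3, 15): e=[66,72,-6] → ·
    (2,7)@(5, 15): e=[66,60,6] → #
    (7,7)@(15, 15): e=[66,0,66] → #  [on edge]
    (0,10)@(1, 21): e=[198,0,-66] → ·  [on edge]
  covered (17 px):
    · · · · · · · · · · ·
    · · · · · · · · · · ·
    · · · · · · · · · · ·
    · · · · · · · · · · ·
    · · · · · · · · · · ·
    · · · · · · · · · · ·
    · # # # # # # # # # ·
    · · # # # # # # · · ·
    · · · # # · · · · · ·
    · · · · · · · · · · ·
    · · · · · · · · · · ·

Final: [[1,6],[2,6],[3,6],[4,6],[5,6],[6,6],[7,6],[8,6],[9,6],[2,7],[3,7],[4,7],[5,7],[6,7],[7,7],[3,8],[4,8]]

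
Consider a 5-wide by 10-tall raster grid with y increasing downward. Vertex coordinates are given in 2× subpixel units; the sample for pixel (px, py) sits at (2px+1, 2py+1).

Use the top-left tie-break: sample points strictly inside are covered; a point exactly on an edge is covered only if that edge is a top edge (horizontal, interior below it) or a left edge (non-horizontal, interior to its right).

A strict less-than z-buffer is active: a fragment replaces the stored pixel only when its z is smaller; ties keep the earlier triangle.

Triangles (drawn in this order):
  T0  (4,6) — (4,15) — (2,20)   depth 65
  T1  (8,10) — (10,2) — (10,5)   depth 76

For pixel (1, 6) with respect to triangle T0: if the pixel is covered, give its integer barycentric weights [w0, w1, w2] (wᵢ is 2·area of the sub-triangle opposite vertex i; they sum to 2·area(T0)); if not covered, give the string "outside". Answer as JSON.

T0:
  2·area = 18
  edge (4, 6)→(4, 15): d=(0,9) right/bottom  bias=-1
  edge (4, 15)→(2, 20): d=(-2,5) right/bottom  bias=-1
  edge (2, 20)→(4, 6): d=(2,-14) top-left  bias=+0
    (1,6)@(3, 13): e=[9,9,0] → █  [on edge]
    (2,6)@(5, 13): e=[-9,-1,28] → ·
    (1,7)@(3, 15): e=[9,5,4] → █
    (2,7)@(5, 15): e=[-9,-5,32] → ·
    (1,8)@(3, 17): e=[9,1,8] → █
    (2,8)@(5, 17): e=[-9,-9,36] → ·
    (1,9)@(3, 19): e=[9,-3,12] → ·
  covered (3 px):
    · · · · ·
    · · · · ·
    · · · · ·
    · · · · ·
    · · · · ·
    · · · · ·
    · █ · · ·
    · █ · · ·
    · █ · · ·
    · · · · ·
T1:
  2·area = 6
  edge (8, 10)→(10, 2): d=(2,-8) top-left  bias=+0
  edge (10, 2)→(10, 5): d=(0,3) right/bottom  bias=-1
  edge (10, 5)→(8, 10): d=(-2,5) right/bottom  bias=-1
    (4,3)@(9, 7): e=[2,3,1] → █
    (4,4)@(9, 9): e=[6,3,-3] → ·
  covered (1 px):
    · · · · ·
    · · · · ·
    · · · · ·
    · · · · █
    · · · · ·
    · · · · ·
    · · · · ·
    · · · · ·
    · · · · ·
    · · · · ·

Answer: [9,0,9]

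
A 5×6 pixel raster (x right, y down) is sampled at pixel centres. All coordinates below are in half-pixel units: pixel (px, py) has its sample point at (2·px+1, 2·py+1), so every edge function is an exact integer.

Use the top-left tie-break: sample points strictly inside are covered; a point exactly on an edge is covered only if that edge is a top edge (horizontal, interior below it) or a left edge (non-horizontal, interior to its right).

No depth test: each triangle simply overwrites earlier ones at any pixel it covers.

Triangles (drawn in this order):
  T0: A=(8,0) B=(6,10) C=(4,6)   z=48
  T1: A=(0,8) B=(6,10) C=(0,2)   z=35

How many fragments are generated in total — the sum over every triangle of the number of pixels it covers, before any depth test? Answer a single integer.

T0:
  2·area = 28
  edge (8, 0)→(6, 10): d=(-2,10) right/bottom  bias=-1
  edge (6, 10)→(4, 6): d=(-2,-4) top-left  bias=+0
  edge (4, 6)→(8, 0): d=(4,-6) top-left  bias=+0
    (3,1)@(7, 3): e=[4,18,6] → █
    (4,1)@(9, 3): e=[-16,26,18] → ·
    (2,2)@(5, 5): e=[20,6,2] → █
    (3,2)@(7, 5): e=[0,14,14] → ·  [on edge]
    (2,3)@(5, 7): e=[16,2,10] → █
    (3,3)@(7, 7): e=[-4,10,22] → ·
    (2,4)@(5, 9): e=[12,-2,18] → ·
  covered (3 px):
    · · · · ·
    · · · █ ·
    · · █ · ·
    · · █ · ·
    · · · · ·
    · · · · ·
T1:
  2·area = 36  (B↔C swapped to make it positive)
  edge (0, 8)→(0, 2): d=(0,-6) top-left  bias=+0
  edge (0, 2)→(6, 10): d=(6,8) right/bottom  bias=-1
  edge (6, 10)→(0, 8): d=(-6,-2) top-left  bias=+0
    (0,2)@(1, 5): e=[6,10,20] → █
    (1,2)@(3, 5): e=[18,-6,24] → ·
    (0,3)@(1, 7): e=[6,22,8] → █
    (1,3)@(3, 7): e=[18,6,12] → █
    (2,3)@(5, 7): e=[30,-10,16] → ·
    (0,4)@(1, 9): e=[6,34,-4] → ·
    (1,4)@(3, 9): e=[18,18,0] → █  [on edge]
    (2,4)@(5, 9): e=[30,2,4] → █
    (3,4)@(7, 9): e=[42,-14,8] → ·
    (1,5)@(3, 11): e=[18,30,-12] → ·
    (2,5)@(5, 11): e=[30,14,-8] → ·
    (4,5)@(9, 11): e=[54,-18,0] → ·  [on edge]
  covered (5 px):
    · · · · ·
    · · · · ·
    █ · · · ·
    █ █ · · ·
    · █ █ · ·
    · · · · ·

Result: 8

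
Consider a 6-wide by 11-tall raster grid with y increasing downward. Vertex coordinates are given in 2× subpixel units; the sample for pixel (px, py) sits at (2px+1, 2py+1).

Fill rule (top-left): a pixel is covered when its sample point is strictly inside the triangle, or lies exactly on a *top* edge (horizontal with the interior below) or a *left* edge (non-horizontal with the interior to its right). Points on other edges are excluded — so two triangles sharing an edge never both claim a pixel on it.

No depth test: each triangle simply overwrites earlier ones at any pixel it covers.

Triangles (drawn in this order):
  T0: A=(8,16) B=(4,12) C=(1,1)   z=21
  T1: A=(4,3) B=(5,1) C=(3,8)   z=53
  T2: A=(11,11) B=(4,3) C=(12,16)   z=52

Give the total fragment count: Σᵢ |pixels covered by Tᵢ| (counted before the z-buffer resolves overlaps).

T0:
  2·area = 32
  edge (8, 16)→(4, 12): d=(-4,-4) top-left  bias=+0
  edge (4, 12)→(1, 1): d=(-3,-11) top-left  bias=+0
  edge (1, 1)→(8, 16): d=(7,15) right/bottom  bias=-1
    (0,0)@(1, 1): e=[32,0,0] → .  [on edge]
    (1,3)@(3, 7): e=[16,4,12] → X
    (2,3)@(5, 7): e=[24,26,-18] → .
    (0,4)@(1, 9): e=[0,-24,56] → .  [on edge]
    (1,4)@(3, 9): e=[8,-2,26] → .
    (1,5)@(3, 11): e=[0,-8,40] → .  [on edge]
    (2,5)@(5, 11): e=[8,14,10] → X
    (3,5)@(7, 11): e=[16,36,-20] → .
    (2,6)@(5, 13): e=[0,8,24] → X  [on edge]
    (3,6)@(7, 13): e=[8,30,-6] → .
    (2,7)@(5, 15): e=[-8,2,38] → .
    (3,7)@(7, 15): e=[0,24,8] → X  [on edge]
    (4,8)@(9, 17): e=[0,40,-8] → .  [on edge]
    (5,9)@(11, 19): e=[0,56,-24] → .  [on edge]
  covered (4 px):
    . . . . . .
    . . . . . .
    . . . . . .
    . X . . . .
    . . . . . .
    . . X . . .
    . . X . . .
    . . . X . .
    . . . . . .
    . . . . . .
    . . . . . .
T1:
  2·area = 3
  edge (4, 3)→(5, 1): d=(1,-2) top-left  bias=+0
  edge (5, 1)→(3, 8): d=(-2,7) right/bottom  bias=-1
  edge (3, 8)→(4, 3): d=(1,-5) top-left  bias=+0
    (2,0)@(5, 1): e=[0,0,3] → .  [on edge]
    (1,2)@(3, 5): e=[0,6,-3] → .  [on edge]
    (0,4)@(1, 9): e=[0,12,-9] → .  [on edge]
    (0,7)@(1, 15): e=[6,0,-3] → .  [on edge]
  covered (0 px):
    . . . . . .
    . . . . . .
    . . . . . .
    . . . . . .
    . . . . . .
    . . . . . .
    . . . . . .
    . . . . . .
    . . . . . .
    . . . . . .
    . . . . . .
T2:
  2·area = 27  (B↔C swapped to make it positive)
  edge (11, 11)→(12, 16): d=(1,5) right/bottom  bias=-1
  edge (12, 16)→(4, 3): d=(-8,-13) top-left  bias=+0
  edge (4, 3)→(11, 11): d=(7,8) right/bottom  bias=-1
    (4,0)@(9, 1): e=[0,81,-54] → .  [on edge]
    (3,3)@(7, 7): e=[16,7,4] → X
    (4,3)@(9, 7): e=[6,33,-12] → .
    (3,4)@(7, 9): e=[18,-9,18] → .
    (4,4)@(9, 9): e=[8,17,2] → X
    (5,4)@(11, 9): e=[-2,43,-14] → .
    (4,5)@(9, 11): e=[10,1,16] → X
    (5,5)@(11, 11): e=[0,27,0] → .  [on edge]
    (4,6)@(9, 13): e=[12,-15,30] → .
    (5,6)@(11, 13): e=[2,11,14] → X
    (5,7)@(11, 15): e=[4,-5,28] → .
  covered (4 px):
    . . . . . .
    . . . . . .
    . . . . . .
    . . . X . .
    . . . . X .
    . . . . X .
    . . . . . X
    . . . . . .
    . . . . . .
    . . . . . .
    . . . . . .

Result: 8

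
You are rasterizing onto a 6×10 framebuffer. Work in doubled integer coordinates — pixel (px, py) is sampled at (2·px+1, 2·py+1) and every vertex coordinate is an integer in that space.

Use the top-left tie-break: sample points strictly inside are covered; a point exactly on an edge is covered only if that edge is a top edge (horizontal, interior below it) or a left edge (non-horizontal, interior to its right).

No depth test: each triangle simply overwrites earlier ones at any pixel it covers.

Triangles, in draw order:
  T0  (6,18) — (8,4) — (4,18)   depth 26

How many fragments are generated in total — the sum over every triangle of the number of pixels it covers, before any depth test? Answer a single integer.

T0:
  2·area = 28  (B↔C swapped to make it positive)
  edge (6, 18)→(4, 18): d=(-2,0) right/bottom  bias=-1
  edge (4, 18)→(8, 4): d=(4,-14) top-left  bias=+0
  edge (8, 4)→(6, 18): d=(-2,14) right/bottom  bias=-1
    (3,4)@(7, 9): e=[18,6,4] → X
    (4,4)@(9, 9): e=[18,34,-24] → .
    (3,5)@(7, 11): e=[14,14,0] → .  [on edge]
    (2,7)@(5, 15): e=[6,2,20] → X
    (3,7)@(7, 15): e=[6,30,-8] → .
    (2,8)@(5, 17): e=[2,10,16] → X
    (3,8)@(7, 17): e=[2,38,-12] → .
    (2,9)@(5, 19): e=[-2,18,12] → .
  covered (3 px):
    . . . . . .
    . . . . . .
    . . . . . .
    . . . . . .
    . . . X . .
    . . . . . .
    . . . . . .
    . . X . . .
    . . X . . .
    . . . . . .

Final: 3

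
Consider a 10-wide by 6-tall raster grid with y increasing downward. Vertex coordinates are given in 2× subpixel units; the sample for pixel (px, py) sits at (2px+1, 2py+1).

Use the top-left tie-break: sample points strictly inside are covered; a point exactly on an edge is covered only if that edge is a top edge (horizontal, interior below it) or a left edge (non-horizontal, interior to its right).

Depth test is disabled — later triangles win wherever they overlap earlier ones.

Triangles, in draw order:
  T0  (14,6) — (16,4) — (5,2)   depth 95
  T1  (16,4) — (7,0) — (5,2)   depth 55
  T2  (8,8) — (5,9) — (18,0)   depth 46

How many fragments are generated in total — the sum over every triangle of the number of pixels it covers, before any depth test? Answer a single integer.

T0:
  2·area = 26  (B↔C swapped to make it positive)
  edge (14, 6)→(5, 2): d=(-9,-4) top-left  bias=+0
  edge (5, 2)→(16, 4): d=(11,2) right/bottom  bias=-1
  edge (16, 4)→(14, 6): d=(-2,2) right/bottom  bias=-1
    (9,0)@(19, 1): e=[65,-39,0] → ·  [on edge]
    (4,1)@(9, 3): e=[7,3,16] → #
    (5,1)@(11, 3): e=[15,-1,12] → ·
    (8,1)@(17, 3): e=[39,-13,0] → ·  [on edge]
    (4,2)@(9, 5): e=[-11,25,12] → ·
    (6,2)@(13, 5): e=[5,17,4] → #
    (7,2)@(15, 5): e=[13,13,0] → ·  [on edge]
    (6,3)@(13, 7): e=[-13,39,0] → ·  [on edge]
    (5,4)@(11, 9): e=[-39,65,0] → ·  [on edge]
    (4,5)@(9, 11): e=[-65,91,0] → ·  [on edge]
  covered (2 px):
    · · · · · · · · · ·
    · · · · # · · · · ·
    · · · · · · # · · ·
    · · · · · · · · · ·
    · · · · · · · · · ·
    · · · · · · · · · ·
T1:
  2·area = 26  (B↔C swapped to make it positive)
  edge (16, 4)→(5, 2): d=(-11,-2) top-left  bias=+0
  edge (5, 2)→(7, 0): d=(2,-2) top-left  bias=+0
  edge (7, 0)→(16, 4): d=(9,4) right/bottom  bias=-1
    (3,0)@(7, 1): e=[15,2,9] → #
    (4,0)@(9, 1): e=[19,6,1] → #
    (5,0)@(11, 1): e=[23,10,-7] → ·
    (3,1)@(7, 3): e=[-7,6,27] → ·
    (4,1)@(9, 3): e=[-3,10,19] → ·
    (5,1)@(11, 3): e=[1,14,11] → #
    (6,1)@(13, 3): e=[5,18,3] → #
    (7,1)@(15, 3): e=[9,22,-5] → ·
    (5,2)@(11, 5): e=[-21,18,29] → ·
    (6,2)@(13, 5): e=[-17,22,21] → ·
  covered (4 px):
    · · · # # · · · · ·
    · · · · · # # · · ·
    · · · · · · · · · ·
    · · · · · · · · · ·
    · · · · · · · · · ·
    · · · · · · · · · ·
T2:
  2·area = 14
  edge (8, 8)→(5, 9): d=(-3,1) right/bottom  bias=-1
  edge (5, 9)→(18, 0): d=(13,-9) top-left  bias=+0
  edge (18, 0)→(8, 8): d=(-10,8) right/bottom  bias=-1
    (5,2)@(11, 5): e=[6,2,6] → #
    (6,2)@(13, 5): e=[4,20,-10] → ·
    (8,2)@(17, 5): e=[0,56,-42] → ·  [on edge]
    (4,3)@(9, 7): e=[2,10,2] → #
    (5,3)@(11, 7): e=[0,28,-14] → ·  [on edge]
    (2,4)@(5, 9): e=[0,0,14] → ·  [on edge]
    (4,4)@(9, 9): e=[-4,36,-18] → ·
  covered (2 px):
    · · · · · · · · · ·
    · · · · · · · · · ·
    · · · · · # · · · ·
    · · · · # · · · · ·
    · · · · · · · · · ·
    · · · · · · · · · ·

Answer: 8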